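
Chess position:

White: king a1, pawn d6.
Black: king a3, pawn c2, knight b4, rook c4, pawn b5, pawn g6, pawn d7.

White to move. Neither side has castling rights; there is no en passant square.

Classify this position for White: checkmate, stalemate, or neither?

White to move; white king on a1.
In check: no.
King squares — b1: attacked by Pc2; a2: attacked by Ka3; b2: attacked by Ka3.
Legal moves for White: none.
Not in check and no legal moves → stalemate.

stalemate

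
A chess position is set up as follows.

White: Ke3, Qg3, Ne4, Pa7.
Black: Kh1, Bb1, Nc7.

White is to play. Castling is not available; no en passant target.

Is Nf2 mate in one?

After Nf2: black king on h1; in check: yes, from the white knight on f2.
King squares — g1: attacked by Qg3; g2: attacked by Qg3; h2: attacked by Qg3.
Black has no legal moves → checkmate.

yes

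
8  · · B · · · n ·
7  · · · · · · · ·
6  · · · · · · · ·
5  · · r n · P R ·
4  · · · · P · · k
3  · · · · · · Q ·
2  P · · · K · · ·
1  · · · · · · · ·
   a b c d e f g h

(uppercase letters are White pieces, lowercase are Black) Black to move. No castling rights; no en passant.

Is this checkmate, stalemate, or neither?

checkmate

Black to move; black king on h4.
In check: yes, from the white queen on g3.
King squares — g3: attacked by Rg5; h3: attacked by Qg3; g4: attacked by Qg3; g5: attacked by Qg3; h5: attacked by Rg5.
Legal moves for Black: none.
In check with no legal moves → checkmate.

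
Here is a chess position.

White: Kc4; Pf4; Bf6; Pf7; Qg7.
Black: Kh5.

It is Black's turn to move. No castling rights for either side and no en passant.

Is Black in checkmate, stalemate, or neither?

Black to move; black king on h5.
In check: no.
King squares — g4: attacked by Qg7; h4: attacked by Bf6; g5: attacked by Pf4; g6: attacked by Qg7; h6: attacked by Qg7.
Legal moves for Black: none.
Not in check and no legal moves → stalemate.

stalemate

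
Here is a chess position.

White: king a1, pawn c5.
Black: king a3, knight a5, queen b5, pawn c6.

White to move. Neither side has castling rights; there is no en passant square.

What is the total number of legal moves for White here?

0

White to move; king on a1.
In check: no.
Legal moves: none.
Count: 0.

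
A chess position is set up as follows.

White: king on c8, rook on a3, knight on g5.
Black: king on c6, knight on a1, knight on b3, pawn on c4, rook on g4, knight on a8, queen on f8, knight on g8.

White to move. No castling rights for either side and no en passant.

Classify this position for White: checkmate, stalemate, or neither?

White to move; white king on c8.
In check: yes, from the black queen on f8.
King squares — b7: attacked by Kc6; c7: attacked by Kc6; d7: attacked by Kc6; b8: attacked by Qf8; d8: attacked by Qf8.
Legal moves for White: none.
In check with no legal moves → checkmate.

checkmate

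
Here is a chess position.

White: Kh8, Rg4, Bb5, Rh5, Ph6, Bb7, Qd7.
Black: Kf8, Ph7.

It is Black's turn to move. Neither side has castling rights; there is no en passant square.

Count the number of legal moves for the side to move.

Black to move; king on f8.
In check: no.
Legal moves: none.
Count: 0.

0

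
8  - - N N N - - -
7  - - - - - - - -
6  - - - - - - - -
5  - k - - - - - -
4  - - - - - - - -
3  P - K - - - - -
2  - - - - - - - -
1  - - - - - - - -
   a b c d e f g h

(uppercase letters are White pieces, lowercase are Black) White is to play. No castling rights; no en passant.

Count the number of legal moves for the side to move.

19

White to move; king on c3.
In check: no.
Legal moves: Ng7, Nc7+, Nf6, Ned6+, Nf7, Nb7, Ne6, Nc6, Ne7, Na7+, Ncd6+, Nb6, Kd4, Kd3, Kb3, Kd2, Kc2, Kb2, a4+.
Count: 19.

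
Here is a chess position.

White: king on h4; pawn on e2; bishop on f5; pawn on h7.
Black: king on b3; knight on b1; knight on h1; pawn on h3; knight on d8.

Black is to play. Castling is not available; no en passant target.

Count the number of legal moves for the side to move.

17

Black to move; king on b3.
In check: no.
Legal moves: Nf7, Nb7, Ne6, Nc6, Kc4, Kb4, Ka4, Kc3, Ka3, Kb2, Ka2, Ng3, Nf2, Nc3, Na3, Nd2, h2.
Count: 17.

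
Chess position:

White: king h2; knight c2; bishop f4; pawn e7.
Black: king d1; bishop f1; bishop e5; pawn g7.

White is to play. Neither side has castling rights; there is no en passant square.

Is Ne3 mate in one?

After Ne3: black king on d1; in check: yes, from the white knight on e3.
Black has 4 legal replies: Ke2, Kd2, Ke1, Kc1.
In check but a legal move exists → not checkmate.

no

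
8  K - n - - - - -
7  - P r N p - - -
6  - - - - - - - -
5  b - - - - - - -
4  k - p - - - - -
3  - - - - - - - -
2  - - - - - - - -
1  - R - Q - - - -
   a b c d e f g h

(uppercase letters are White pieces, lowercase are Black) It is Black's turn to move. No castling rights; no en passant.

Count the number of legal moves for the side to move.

Black to move; king on a4.
In check: yes, from the white queen on d1.
Legal moves: Ka3.
Count: 1.

1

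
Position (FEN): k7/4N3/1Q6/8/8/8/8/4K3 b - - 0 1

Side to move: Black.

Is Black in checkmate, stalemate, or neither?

stalemate

Black to move; black king on a8.
In check: no.
King squares — a7: attacked by Qb6; b7: attacked by Qb6; b8: attacked by Qb6.
Legal moves for Black: none.
Not in check and no legal moves → stalemate.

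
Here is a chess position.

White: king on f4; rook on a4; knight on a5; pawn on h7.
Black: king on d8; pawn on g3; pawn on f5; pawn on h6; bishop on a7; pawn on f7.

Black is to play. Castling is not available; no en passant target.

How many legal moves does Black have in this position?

15

Black to move; king on d8.
In check: no.
Legal moves: Ke8, Kc8, Ke7, Kd7, Kc7, Bb8+, Bb6, Bc5, Bd4, Be3+, Bf2, Bg1, f6, h5, g2.
Count: 15.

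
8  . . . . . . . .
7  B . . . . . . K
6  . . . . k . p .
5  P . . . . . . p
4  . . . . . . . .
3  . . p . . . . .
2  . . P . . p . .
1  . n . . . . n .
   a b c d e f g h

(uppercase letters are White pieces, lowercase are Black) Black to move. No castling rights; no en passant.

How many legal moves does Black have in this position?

19

Black to move; king on e6.
In check: no.
Legal moves: Kf7, Ke7, Kd7, Kf6, Kd6, Kf5, Ke5, Kd5, Nh3, Nf3, Ne2, Na3, Nd2, g5, h4, f1=Q, f1=R, f1=B, f1=N.
Count: 19.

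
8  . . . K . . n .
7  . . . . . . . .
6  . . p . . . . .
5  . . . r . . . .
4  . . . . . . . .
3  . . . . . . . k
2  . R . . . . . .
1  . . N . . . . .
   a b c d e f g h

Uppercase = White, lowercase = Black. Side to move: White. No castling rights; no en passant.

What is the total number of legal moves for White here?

3

White to move; king on d8.
In check: yes, from the black rook on d5.
Legal moves: Ke8, Kc8, Kc7.
Count: 3.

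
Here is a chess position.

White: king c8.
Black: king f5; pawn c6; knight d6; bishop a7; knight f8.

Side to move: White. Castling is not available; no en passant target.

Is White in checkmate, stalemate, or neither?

neither

White to move; white king on c8.
In check: yes, from the black knight on d6.
Legal moves for White: Kd8, Kc7.
White is in check but has 2 legal moves → neither.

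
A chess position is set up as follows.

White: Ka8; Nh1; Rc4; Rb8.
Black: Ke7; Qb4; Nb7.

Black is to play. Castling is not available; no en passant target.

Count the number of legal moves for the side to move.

Black to move; king on e7.
In check: no.
Legal moves: Kf7, Kd7, Kf6, Ke6, Kd6, Nd8, Nd6, Nc5, Na5, Qd6, Qb6, Qc5, Qb5, Qa5+, Qxc4, Qa4+, Qc3, Qb3, Qa3+, Qd2, Qb2, Qe1, Qb1.
Count: 23.

23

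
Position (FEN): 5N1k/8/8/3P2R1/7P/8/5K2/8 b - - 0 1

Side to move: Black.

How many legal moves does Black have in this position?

0

Black to move; king on h8.
In check: no.
Legal moves: none.
Count: 0.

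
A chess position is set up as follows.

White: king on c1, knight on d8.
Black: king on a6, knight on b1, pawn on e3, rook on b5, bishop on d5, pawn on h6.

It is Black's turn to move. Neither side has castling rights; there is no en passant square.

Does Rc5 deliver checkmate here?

After Rc5: white king on c1; in check: yes, from the black rook on c5.
White has 3 legal replies: Kb2, Kd1, Kxb1.
In check but a legal move exists → not checkmate.

no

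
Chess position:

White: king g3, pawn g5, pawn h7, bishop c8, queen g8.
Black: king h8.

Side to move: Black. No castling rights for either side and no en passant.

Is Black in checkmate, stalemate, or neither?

Black to move; black king on h8.
In check: yes, from the white queen on g8.
King squares — g7: attacked by Qg8; h7: attacked by Qg8; g8: attacked by Ph7.
Legal moves for Black: none.
In check with no legal moves → checkmate.

checkmate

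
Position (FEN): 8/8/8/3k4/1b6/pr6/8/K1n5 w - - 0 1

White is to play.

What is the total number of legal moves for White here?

0

White to move; king on a1.
In check: no.
Legal moves: none.
Count: 0.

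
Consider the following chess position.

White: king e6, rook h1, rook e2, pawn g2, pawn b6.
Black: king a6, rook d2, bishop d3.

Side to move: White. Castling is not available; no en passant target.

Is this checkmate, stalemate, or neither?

neither

White to move; white king on e6.
In check: no.
Legal moves for White include: Kf7, Ke7, Kd7, Kf6, Kd6, Ke5, Kd5, Re5, Re4, Re3, Rf2, Rxd2, Ree1, Rh8, Rh7, Rh6, Rh5, Rh4, ... (list truncated; more exist).
White has legal moves and is not in check → neither.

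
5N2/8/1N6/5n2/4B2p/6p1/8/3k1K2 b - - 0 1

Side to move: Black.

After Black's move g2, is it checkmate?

no

After g2: white king on f1; in check: yes, from the black pawn on g2.
White has 4 legal replies: Kxg2, Kf2, Kg1, Bxg2.
In check but a legal move exists → not checkmate.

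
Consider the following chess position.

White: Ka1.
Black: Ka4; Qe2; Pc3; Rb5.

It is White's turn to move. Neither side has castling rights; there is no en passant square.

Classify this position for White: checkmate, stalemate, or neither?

stalemate

White to move; white king on a1.
In check: no.
King squares — b1: attacked by Rb5; a2: attacked by Qe2; b2: attacked by Qe2.
Legal moves for White: none.
Not in check and no legal moves → stalemate.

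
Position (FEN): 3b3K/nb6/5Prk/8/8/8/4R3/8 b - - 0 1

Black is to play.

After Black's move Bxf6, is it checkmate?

yes

After Bxf6: white king on h8; in check: yes, from the black bishop on f6.
King squares — g7: attacked by Bf6; h7: attacked by Kh6; g8: attacked by Rg6.
White has no legal moves → checkmate.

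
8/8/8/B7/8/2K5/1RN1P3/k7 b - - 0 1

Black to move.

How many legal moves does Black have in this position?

Black to move; king on a1.
In check: yes, from the white knight on c2.
Legal moves: none.
Count: 0.

0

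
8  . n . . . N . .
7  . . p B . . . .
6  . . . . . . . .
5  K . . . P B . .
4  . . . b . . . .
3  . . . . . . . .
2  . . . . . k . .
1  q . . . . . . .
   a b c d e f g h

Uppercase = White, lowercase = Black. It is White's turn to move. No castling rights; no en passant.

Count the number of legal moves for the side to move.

White to move; king on a5.
In check: yes, from the black queen on a1.
Legal moves: Kb5, Kb4, Ba4.
Count: 3.

3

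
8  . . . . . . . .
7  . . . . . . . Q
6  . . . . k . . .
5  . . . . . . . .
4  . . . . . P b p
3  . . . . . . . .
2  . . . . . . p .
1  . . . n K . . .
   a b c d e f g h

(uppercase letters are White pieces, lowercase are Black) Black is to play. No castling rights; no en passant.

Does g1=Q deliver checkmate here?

After g1=Q: white king on e1; in check: yes, from the black queen on g1.
White has 1 legal reply: Kd2.
In check but a legal move exists → not checkmate.

no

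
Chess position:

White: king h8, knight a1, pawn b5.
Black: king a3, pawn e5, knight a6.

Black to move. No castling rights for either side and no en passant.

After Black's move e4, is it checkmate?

After e4: white king on h8; in check: no.
White is not in check, so this cannot be checkmate.

no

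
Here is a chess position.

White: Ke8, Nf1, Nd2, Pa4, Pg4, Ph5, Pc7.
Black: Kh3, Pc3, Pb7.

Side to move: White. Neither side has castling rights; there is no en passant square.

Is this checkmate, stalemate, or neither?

White to move; white king on e8.
In check: no.
Legal moves for White include: Kf8, Kd8, Kf7, Ke7, Kd7, Ne4, Nc4, Nf3, Nb3, Nb1, Ng3, Ne3, Nh2, c8=Q, c8=R, c8=B, c8=N, h6, ... (list truncated; more exist).
White has legal moves and is not in check → neither.

neither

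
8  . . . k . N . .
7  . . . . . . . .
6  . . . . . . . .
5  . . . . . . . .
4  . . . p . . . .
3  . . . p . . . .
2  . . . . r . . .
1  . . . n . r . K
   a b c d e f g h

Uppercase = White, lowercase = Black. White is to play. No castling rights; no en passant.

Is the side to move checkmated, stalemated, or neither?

checkmate

White to move; white king on h1.
In check: yes, from the black rook on f1.
King squares — g1: attacked by Rf1; g2: attacked by Re2; h2: attacked by Re2.
Legal moves for White: none.
In check with no legal moves → checkmate.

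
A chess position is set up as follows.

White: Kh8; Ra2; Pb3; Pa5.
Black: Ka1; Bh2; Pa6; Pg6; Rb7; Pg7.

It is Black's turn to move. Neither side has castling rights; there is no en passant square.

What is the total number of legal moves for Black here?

2

Black to move; king on a1.
In check: yes, from the white rook on a2.
Legal moves: Kxa2, Kb1.
Count: 2.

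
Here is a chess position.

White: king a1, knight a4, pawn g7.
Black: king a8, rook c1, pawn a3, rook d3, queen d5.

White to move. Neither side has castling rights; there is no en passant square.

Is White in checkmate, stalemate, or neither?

checkmate

White to move; white king on a1.
In check: yes, from the black rook on c1.
King squares — b1: attacked by Rc1; a2: attacked by Qd5; b2: attacked by Pa3.
Legal moves for White: none.
In check with no legal moves → checkmate.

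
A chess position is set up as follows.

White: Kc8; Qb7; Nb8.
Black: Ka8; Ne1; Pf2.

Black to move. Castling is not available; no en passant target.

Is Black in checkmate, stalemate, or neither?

Black to move; black king on a8.
In check: yes, from the white queen on b7.
King squares — a7: attacked by Qb7; b7: attacked by Kc8; b8: attacked by Qb7.
Legal moves for Black: none.
In check with no legal moves → checkmate.

checkmate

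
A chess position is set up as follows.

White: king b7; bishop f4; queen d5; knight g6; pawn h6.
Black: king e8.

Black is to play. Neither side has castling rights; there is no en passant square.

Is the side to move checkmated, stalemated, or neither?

stalemate

Black to move; black king on e8.
In check: no.
King squares — d7: attacked by Qd5; e7: attacked by Ng6; f7: attacked by Qd5; d8: attacked by Qd5; f8: attacked by Ng6.
Legal moves for Black: none.
Not in check and no legal moves → stalemate.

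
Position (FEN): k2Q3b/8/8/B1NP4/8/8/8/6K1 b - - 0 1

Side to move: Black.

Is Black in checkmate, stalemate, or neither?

Black to move; black king on a8.
In check: yes, from the white queen on d8.
Legal moves for Black: Ka7.
Black is in check but has 1 legal move → neither.

neither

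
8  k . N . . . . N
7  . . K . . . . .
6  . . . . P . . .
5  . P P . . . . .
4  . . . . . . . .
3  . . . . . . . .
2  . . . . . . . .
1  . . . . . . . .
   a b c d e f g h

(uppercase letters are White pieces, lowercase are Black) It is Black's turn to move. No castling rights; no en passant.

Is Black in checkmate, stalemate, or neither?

stalemate

Black to move; black king on a8.
In check: no.
King squares — a7: attacked by Nc8; b7: attacked by Kc7; b8: attacked by Kc7.
Legal moves for Black: none.
Not in check and no legal moves → stalemate.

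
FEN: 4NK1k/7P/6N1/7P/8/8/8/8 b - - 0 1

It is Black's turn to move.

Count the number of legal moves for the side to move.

Black to move; king on h8.
In check: yes, from the white knight on g6.
Legal moves: Kxh7.
Count: 1.

1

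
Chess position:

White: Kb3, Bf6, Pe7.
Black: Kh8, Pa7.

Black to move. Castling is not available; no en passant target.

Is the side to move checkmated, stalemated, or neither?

neither

Black to move; black king on h8.
In check: yes, from the white bishop on f6.
Legal moves for Black: Kg8, Kh7.
Black is in check but has 2 legal moves → neither.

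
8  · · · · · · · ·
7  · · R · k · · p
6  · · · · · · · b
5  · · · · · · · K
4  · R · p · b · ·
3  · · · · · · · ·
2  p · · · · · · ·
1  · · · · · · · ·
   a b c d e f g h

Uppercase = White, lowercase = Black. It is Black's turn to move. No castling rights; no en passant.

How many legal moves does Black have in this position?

7

Black to move; king on e7.
In check: yes, from the white rook on c7.
Legal moves: Kf8, Ke8, Kd8, Kf6, Ke6, Kd6, Bxc7.
Count: 7.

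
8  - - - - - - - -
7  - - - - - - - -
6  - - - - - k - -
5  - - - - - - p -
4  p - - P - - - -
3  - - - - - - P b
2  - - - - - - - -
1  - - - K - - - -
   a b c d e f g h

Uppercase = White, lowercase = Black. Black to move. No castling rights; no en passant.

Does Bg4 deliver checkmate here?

no

After Bg4: white king on d1; in check: yes, from the black bishop on g4.
White has 4 legal replies: Kd2, Kc2, Ke1, Kc1.
In check but a legal move exists → not checkmate.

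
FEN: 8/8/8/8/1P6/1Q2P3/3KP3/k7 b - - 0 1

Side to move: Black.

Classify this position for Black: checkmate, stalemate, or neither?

stalemate

Black to move; black king on a1.
In check: no.
King squares — b1: attacked by Qb3; a2: attacked by Qb3; b2: attacked by Qb3.
Legal moves for Black: none.
Not in check and no legal moves → stalemate.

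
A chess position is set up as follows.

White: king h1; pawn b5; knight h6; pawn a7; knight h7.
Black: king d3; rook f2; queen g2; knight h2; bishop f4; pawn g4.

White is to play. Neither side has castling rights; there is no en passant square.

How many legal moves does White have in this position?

White to move; king on h1.
In check: yes, from the black queen on g2.
Legal moves: none.
Count: 0.

0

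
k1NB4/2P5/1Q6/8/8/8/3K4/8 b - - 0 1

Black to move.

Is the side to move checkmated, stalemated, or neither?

stalemate

Black to move; black king on a8.
In check: no.
King squares — a7: attacked by Qb6; b7: attacked by Qb6; b8: attacked by Qb6.
Legal moves for Black: none.
Not in check and no legal moves → stalemate.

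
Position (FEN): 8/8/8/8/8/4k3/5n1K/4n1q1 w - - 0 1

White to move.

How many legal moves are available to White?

1

White to move; king on h2.
In check: yes, from the black queen on g1.
Legal moves: Kxg1.
Count: 1.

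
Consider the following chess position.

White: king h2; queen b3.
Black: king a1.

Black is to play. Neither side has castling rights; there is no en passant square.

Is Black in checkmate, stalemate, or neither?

stalemate

Black to move; black king on a1.
In check: no.
King squares — b1: attacked by Qb3; a2: attacked by Qb3; b2: attacked by Qb3.
Legal moves for Black: none.
Not in check and no legal moves → stalemate.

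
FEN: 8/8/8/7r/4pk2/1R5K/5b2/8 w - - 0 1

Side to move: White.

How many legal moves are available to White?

1

White to move; king on h3.
In check: yes, from the black rook on h5.
Legal moves: Kg2.
Count: 1.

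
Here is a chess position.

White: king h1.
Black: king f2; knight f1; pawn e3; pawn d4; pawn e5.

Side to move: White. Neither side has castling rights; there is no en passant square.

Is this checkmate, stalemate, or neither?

White to move; white king on h1.
In check: no.
King squares — g1: attacked by Kf2; g2: attacked by Kf2; h2: attacked by Nf1.
Legal moves for White: none.
Not in check and no legal moves → stalemate.

stalemate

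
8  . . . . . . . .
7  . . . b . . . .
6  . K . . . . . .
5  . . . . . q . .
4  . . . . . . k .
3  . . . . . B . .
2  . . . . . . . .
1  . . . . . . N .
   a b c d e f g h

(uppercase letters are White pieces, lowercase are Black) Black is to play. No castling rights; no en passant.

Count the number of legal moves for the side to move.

Black to move; king on g4.
In check: yes, from the white bishop on f3.
Legal moves: Kg5, Kh4, Kf4, Kg3, Qxf3.
Count: 5.

5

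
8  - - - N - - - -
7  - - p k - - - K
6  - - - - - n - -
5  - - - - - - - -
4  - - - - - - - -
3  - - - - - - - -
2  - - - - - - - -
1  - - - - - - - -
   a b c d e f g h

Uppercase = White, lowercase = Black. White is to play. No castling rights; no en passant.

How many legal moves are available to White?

4

White to move; king on h7.
In check: yes, from the black knight on f6.
Legal moves: Kh8, Kg7, Kh6, Kg6.
Count: 4.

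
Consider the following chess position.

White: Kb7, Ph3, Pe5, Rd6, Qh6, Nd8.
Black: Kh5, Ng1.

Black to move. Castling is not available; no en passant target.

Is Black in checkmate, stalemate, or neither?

checkmate

Black to move; black king on h5.
In check: yes, from the white queen on h6.
King squares — g4: attacked by Ph3; h4: attacked by Qh6; g5: attacked by Qh6; g6: attacked by Rd6; h6: attacked by Rd6.
Legal moves for Black: none.
In check with no legal moves → checkmate.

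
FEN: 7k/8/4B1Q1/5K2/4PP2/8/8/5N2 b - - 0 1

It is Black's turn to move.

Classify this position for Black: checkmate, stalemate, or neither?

Black to move; black king on h8.
In check: no.
King squares — g7: attacked by Qg6; h7: attacked by Qg6; g8: attacked by Be6.
Legal moves for Black: none.
Not in check and no legal moves → stalemate.

stalemate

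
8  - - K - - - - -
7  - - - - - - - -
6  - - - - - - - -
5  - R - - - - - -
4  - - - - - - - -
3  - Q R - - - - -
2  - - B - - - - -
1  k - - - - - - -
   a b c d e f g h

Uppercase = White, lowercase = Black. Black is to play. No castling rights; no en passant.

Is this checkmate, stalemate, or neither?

stalemate

Black to move; black king on a1.
In check: no.
King squares — b1: attacked by Bc2; a2: attacked by Qb3; b2: attacked by Qb3.
Legal moves for Black: none.
Not in check and no legal moves → stalemate.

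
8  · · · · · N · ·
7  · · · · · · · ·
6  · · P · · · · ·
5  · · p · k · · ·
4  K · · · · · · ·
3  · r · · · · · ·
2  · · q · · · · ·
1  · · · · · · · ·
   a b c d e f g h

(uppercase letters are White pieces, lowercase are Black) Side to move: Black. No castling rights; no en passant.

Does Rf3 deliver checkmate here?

no

After Rf3: white king on a4; in check: yes, from the black queen on c2.
White has 2 legal replies: Kb5, Ka5.
In check but a legal move exists → not checkmate.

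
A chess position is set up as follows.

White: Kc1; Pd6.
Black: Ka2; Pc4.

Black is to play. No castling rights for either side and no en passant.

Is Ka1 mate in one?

no

After Ka1: white king on c1; in check: no.
White is not in check, so this cannot be checkmate.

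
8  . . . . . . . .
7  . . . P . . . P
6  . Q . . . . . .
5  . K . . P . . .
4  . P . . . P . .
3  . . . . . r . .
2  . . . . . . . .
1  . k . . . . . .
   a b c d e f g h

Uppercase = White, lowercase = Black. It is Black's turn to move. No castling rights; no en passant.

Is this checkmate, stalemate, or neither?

neither

Black to move; black king on b1.
In check: no.
Legal moves for Black: Rxf4, Rh3, Rg3, Re3, Rd3, Rc3, Rb3, Ra3, Rf2, Rf1, Kc2, Kb2, Ka2, Kc1, Ka1.
Black has 15 legal moves and is not in check → neither.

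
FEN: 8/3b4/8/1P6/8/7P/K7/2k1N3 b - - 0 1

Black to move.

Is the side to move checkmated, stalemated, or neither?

Black to move; black king on c1.
In check: no.
Legal moves for Black: Be8, Bc8, Be6+, Bc6, Bf5, Bxb5, Bg4, Bxh3, Kd2, Kd1.
Black has 10 legal moves and is not in check → neither.

neither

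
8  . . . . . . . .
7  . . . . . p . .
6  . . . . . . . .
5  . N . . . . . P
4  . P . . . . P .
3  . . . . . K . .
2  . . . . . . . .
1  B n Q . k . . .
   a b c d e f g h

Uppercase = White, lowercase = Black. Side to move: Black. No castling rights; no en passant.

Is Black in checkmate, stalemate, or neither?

Black to move; black king on e1.
In check: yes, from the white queen on c1.
King squares — d1: attacked by Qc1; f1: attacked by Qc1; d2: attacked by Qc1; e2: attacked by Kf3; f2: attacked by Kf3.
Legal moves for Black: none.
In check with no legal moves → checkmate.

checkmate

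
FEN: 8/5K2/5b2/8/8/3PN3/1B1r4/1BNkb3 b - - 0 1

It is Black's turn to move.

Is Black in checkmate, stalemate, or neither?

Black to move; black king on d1.
In check: yes, from the white knight on e3.
King squares — c1: attacked by Bb2; e1: own bishop; c2: attacked by Bb1; d2: own rook; e2: attacked by Nc1.
Legal moves for Black: none.
In check with no legal moves → checkmate.

checkmate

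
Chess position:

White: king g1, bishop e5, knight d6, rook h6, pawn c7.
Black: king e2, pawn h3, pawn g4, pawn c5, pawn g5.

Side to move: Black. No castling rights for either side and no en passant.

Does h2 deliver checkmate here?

no

After h2: white king on g1; in check: yes, from the black pawn on h2.
White has 5 legal replies: Kxh2, Kg2, Kh1, Rxh2+, Bxh2.
In check but a legal move exists → not checkmate.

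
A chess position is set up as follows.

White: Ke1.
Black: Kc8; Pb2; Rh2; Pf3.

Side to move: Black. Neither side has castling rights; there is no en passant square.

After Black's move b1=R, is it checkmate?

yes

After b1=R: white king on e1; in check: yes, from the black rook on b1.
King squares — d1: attacked by Rb1; f1: attacked by Rb1; d2: attacked by Rh2; e2: attacked by Rh2; f2: attacked by Rh2.
White has no legal moves → checkmate.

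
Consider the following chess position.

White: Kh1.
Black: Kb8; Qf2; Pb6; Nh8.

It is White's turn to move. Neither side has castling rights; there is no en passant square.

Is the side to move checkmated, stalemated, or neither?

stalemate

White to move; white king on h1.
In check: no.
King squares — g1: attacked by Qf2; g2: attacked by Qf2; h2: attacked by Qf2.
Legal moves for White: none.
Not in check and no legal moves → stalemate.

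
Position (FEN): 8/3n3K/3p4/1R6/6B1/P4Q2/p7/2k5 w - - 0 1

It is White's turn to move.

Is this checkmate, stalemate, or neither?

White to move; white king on h7.
In check: no.
Legal moves for White include: Kh8, Kg8, Kg7, Kh6, Kg6, Rb8, Rb7, Rb6, Rh5, Rg5, Rf5, Re5, Rd5, Rc5+, Ra5, Rb4, Rb3, Rb2, ... (list truncated; more exist).
White has legal moves and is not in check → neither.

neither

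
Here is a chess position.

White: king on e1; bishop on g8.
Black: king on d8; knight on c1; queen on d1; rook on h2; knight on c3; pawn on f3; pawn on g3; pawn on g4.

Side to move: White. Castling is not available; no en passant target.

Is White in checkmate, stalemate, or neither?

checkmate

White to move; white king on e1.
In check: yes, from the black queen on d1.
King squares — d1: attacked by Nc3; f1: attacked by Qd1; d2: attacked by Qd1; e2: attacked by Nc1; f2: attacked by Rh2.
Legal moves for White: none.
In check with no legal moves → checkmate.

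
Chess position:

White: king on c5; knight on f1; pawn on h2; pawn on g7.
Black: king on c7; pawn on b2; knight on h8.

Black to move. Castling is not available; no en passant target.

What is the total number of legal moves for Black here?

11

Black to move; king on c7.
In check: no.
Legal moves: Nf7, Ng6, Kd8, Kc8, Kb8, Kd7, Kb7, b1=Q, b1=R, b1=B, b1=N.
Count: 11.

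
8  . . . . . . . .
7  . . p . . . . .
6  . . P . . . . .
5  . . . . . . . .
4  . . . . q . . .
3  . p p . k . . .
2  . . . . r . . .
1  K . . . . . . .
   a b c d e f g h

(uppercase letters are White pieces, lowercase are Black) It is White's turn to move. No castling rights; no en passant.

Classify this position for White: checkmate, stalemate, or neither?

White to move; white king on a1.
In check: no.
King squares — b1: attacked by Qe4; a2: attacked by Re2; b2: attacked by Re2.
Legal moves for White: none.
Not in check and no legal moves → stalemate.

stalemate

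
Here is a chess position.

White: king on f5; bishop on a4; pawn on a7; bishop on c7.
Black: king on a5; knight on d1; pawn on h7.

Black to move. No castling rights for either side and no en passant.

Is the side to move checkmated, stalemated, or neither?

Black to move; black king on a5.
In check: yes, from the white bishop on c7.
Legal moves for Black: Ka6, Kb4, Kxa4.
Black is in check but has 3 legal moves → neither.

neither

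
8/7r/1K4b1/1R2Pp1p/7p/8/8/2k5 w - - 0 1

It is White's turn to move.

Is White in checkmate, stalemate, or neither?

White to move; white king on b6.
In check: no.
Legal moves for White: Kc6, Ka6, Kc5, Ka5, Rd5, Rc5+, Ra5, Rb4, Rb3, Rb2, Rb1+, e6.
White has 12 legal moves and is not in check → neither.

neither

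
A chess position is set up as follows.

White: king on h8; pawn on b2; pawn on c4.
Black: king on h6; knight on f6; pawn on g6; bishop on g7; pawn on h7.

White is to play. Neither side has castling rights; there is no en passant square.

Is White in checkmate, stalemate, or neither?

White to move; white king on h8.
In check: yes, from the black bishop on g7.
King squares — g7: attacked by Kh6; h7: attacked by Nf6; g8: attacked by Nf6.
Legal moves for White: none.
In check with no legal moves → checkmate.

checkmate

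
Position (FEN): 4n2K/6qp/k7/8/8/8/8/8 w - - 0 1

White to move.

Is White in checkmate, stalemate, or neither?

White to move; white king on h8.
In check: yes, from the black queen on g7.
King squares — g7: attacked by Ne8; h7: attacked by Qg7; g8: attacked by Qg7.
Legal moves for White: none.
In check with no legal moves → checkmate.

checkmate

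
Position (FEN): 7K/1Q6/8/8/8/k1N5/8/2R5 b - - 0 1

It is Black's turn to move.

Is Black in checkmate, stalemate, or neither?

Black to move; black king on a3.
In check: no.
King squares — a2: attacked by Nc3; b2: attacked by Qb7; b3: attacked by Qb7; a4: attacked by Nc3; b4: attacked by Qb7.
Legal moves for Black: none.
Not in check and no legal moves → stalemate.

stalemate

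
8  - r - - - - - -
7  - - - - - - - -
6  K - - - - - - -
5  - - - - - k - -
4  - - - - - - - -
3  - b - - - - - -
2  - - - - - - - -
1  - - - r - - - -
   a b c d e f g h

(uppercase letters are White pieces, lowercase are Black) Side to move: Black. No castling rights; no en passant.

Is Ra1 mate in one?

yes

After Ra1: white king on a6; in check: yes, from the black rook on a1.
King squares — a5: attacked by Ra1; b5: attacked by Rb8; b6: attacked by Rb8; a7: attacked by Ra1; b7: attacked by Rb8.
White has no legal moves → checkmate.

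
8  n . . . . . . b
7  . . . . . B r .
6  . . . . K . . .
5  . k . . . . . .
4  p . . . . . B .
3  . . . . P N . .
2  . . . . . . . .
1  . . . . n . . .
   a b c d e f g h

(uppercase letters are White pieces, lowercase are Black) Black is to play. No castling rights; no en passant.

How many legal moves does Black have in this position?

20

Black to move; king on b5.
In check: no.
Legal moves: Nc7+, Nb6, Rg8, Rh7, Rxf7, Rg6+, Rg5, Rxg4, Kc6, Kb6, Ka6, Kc5, Ka5, Kc4, Kb4, Nxf3, Nd3, Ng2, Nc2, a3.
Count: 20.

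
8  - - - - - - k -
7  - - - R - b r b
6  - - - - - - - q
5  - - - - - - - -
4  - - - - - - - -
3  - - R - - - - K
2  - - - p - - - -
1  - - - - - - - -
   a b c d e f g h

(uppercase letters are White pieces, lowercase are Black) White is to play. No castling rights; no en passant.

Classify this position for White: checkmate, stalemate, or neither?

checkmate

White to move; white king on h3.
In check: yes, from the black queen on h6.
King squares — g2: attacked by Rg7; h2: attacked by Qh6; g3: attacked by Rg7; g4: attacked by Rg7; h4: attacked by Qh6.
Legal moves for White: none.
In check with no legal moves → checkmate.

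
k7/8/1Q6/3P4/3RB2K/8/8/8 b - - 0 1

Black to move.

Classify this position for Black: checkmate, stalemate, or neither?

stalemate

Black to move; black king on a8.
In check: no.
King squares — a7: attacked by Qb6; b7: attacked by Qb6; b8: attacked by Qb6.
Legal moves for Black: none.
Not in check and no legal moves → stalemate.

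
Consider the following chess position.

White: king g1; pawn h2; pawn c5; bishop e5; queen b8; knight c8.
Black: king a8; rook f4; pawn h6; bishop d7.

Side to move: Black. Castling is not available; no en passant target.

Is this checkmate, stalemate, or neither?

Black to move; black king on a8.
In check: yes, from the white queen on b8.
King squares — a7: attacked by Qb8; b7: attacked by Qb8; b8: attacked by Be5.
Legal moves for Black: none.
In check with no legal moves → checkmate.

checkmate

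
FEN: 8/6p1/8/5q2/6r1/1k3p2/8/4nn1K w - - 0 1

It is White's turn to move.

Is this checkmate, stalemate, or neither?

stalemate

White to move; white king on h1.
In check: no.
King squares — g1: attacked by Rg4; g2: attacked by Ne1; h2: attacked by Nf1.
Legal moves for White: none.
Not in check and no legal moves → stalemate.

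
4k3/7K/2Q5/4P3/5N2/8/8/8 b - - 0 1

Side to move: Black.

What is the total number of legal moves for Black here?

4

Black to move; king on e8.
In check: yes, from the white queen on c6.
Legal moves: Kf8, Kd8, Kf7, Ke7.
Count: 4.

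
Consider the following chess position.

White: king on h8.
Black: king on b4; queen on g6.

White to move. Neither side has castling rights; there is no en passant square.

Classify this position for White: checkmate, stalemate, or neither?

White to move; white king on h8.
In check: no.
King squares — g7: attacked by Qg6; h7: attacked by Qg6; g8: attacked by Qg6.
Legal moves for White: none.
Not in check and no legal moves → stalemate.

stalemate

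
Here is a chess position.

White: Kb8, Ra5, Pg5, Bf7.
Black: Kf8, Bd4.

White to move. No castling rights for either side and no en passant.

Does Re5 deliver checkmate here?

no

After Re5: black king on f8; in check: no.
Black is not in check, so this cannot be checkmate.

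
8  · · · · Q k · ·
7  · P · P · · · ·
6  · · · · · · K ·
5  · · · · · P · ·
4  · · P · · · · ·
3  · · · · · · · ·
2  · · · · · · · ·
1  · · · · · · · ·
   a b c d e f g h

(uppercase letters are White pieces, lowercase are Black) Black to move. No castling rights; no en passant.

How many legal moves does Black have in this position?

0

Black to move; king on f8.
In check: yes, from the white queen on e8.
Legal moves: none.
Count: 0.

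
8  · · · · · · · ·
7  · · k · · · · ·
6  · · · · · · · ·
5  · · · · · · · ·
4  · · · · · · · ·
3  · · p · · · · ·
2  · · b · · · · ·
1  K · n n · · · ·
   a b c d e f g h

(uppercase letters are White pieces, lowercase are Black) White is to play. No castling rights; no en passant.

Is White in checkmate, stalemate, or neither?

stalemate

White to move; white king on a1.
In check: no.
King squares — b1: attacked by Bc2; a2: attacked by Nc1; b2: attacked by Nd1.
Legal moves for White: none.
Not in check and no legal moves → stalemate.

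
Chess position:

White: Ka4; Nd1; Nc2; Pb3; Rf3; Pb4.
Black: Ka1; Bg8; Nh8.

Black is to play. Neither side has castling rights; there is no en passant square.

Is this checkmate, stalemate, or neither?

neither

Black to move; black king on a1.
In check: yes, from the white knight on c2.
Legal moves for Black: Ka2, Kb1.
Black is in check but has 2 legal moves → neither.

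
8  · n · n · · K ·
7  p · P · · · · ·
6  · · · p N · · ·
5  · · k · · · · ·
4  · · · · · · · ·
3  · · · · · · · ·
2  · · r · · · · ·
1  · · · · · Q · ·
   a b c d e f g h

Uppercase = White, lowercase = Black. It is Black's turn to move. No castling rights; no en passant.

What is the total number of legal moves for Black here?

Black to move; king on c5.
In check: yes, from the white knight on e6.
Legal moves: Kc6, Kb6, Kd5, Kb4, Nxe6.
Count: 5.

5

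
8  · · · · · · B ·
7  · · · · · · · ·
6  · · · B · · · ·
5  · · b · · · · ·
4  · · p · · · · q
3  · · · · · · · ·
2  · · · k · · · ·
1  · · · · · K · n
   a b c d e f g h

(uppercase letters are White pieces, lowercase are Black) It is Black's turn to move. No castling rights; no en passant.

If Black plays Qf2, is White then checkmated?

yes

After Qf2: white king on f1; in check: yes, from the black queen on f2.
King squares — e1: attacked by Kd2; g1: attacked by Qf2; e2: attacked by Kd2; f2: attacked by Nh1; g2: attacked by Qf2.
White has no legal moves → checkmate.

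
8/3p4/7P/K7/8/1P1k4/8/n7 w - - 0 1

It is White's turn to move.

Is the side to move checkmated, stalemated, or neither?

neither

White to move; white king on a5.
In check: no.
Legal moves for White: Kb6, Ka6, Kb5, Kb4, Ka4, h7, b4.
White has 7 legal moves and is not in check → neither.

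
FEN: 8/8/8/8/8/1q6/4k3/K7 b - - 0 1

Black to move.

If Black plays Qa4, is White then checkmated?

no

After Qa4: white king on a1; in check: yes, from the black queen on a4.
White has 2 legal replies: Kb2, Kb1.
In check but a legal move exists → not checkmate.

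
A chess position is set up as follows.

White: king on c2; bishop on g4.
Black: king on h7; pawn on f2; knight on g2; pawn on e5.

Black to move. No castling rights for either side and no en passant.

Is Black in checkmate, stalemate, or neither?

neither

Black to move; black king on h7.
In check: no.
Legal moves for Black: Kh8, Kg8, Kg7, Kh6, Kg6, Nh4, Nf4, Ne3+, Ne1+, e4, f1=Q, f1=R, f1=B, f1=N.
Black has 14 legal moves and is not in check → neither.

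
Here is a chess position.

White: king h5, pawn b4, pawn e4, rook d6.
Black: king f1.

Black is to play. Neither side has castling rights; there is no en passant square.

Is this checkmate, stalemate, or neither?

neither

Black to move; black king on f1.
In check: no.
Legal moves for Black: Kg2, Kf2, Ke2, Kg1, Ke1.
Black has 5 legal moves and is not in check → neither.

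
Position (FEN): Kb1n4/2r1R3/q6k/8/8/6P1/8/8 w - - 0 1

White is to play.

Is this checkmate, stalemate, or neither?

neither

White to move; white king on a8.
In check: yes, from the black queen on a6.
King squares — a7: attacked by Qa6; b7: attacked by Qa6; b8: available.
Legal moves for White: Kxb8.
White is in check but has 1 legal move → neither.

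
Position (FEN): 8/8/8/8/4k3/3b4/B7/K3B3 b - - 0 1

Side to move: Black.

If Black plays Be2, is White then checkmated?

After Be2: white king on a1; in check: no.
White is not in check, so this cannot be checkmate.

no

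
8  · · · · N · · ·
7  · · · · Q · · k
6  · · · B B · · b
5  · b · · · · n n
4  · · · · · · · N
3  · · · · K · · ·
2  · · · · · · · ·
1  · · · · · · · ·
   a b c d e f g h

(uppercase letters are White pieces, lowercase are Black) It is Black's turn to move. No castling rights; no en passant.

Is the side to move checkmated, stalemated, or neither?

neither

Black to move; black king on h7.
In check: yes, from the white queen on e7.
King squares — g6: attacked by Nh4; h6: own bishop; g7: attacked by Qe7; g8: attacked by Be6; h8: available.
Legal moves for Black: Kh8, Bg7, Ng7, Nf7+.
Black is in check but has 4 legal moves → neither.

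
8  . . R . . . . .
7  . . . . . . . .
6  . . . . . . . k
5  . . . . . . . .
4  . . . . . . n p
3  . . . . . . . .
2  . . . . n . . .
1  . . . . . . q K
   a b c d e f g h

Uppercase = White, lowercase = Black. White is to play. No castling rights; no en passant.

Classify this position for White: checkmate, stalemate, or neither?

White to move; white king on h1.
In check: yes, from the black queen on g1.
King squares — g1: attacked by Ne2; g2: attacked by Qg1; h2: attacked by Qg1.
Legal moves for White: none.
In check with no legal moves → checkmate.

checkmate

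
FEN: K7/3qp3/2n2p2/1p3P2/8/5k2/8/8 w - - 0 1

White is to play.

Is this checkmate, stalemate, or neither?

White to move; white king on a8.
In check: no.
King squares — a7: attacked by Nc6; b7: attacked by Qd7; b8: attacked by Nc6.
Legal moves for White: none.
Not in check and no legal moves → stalemate.

stalemate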